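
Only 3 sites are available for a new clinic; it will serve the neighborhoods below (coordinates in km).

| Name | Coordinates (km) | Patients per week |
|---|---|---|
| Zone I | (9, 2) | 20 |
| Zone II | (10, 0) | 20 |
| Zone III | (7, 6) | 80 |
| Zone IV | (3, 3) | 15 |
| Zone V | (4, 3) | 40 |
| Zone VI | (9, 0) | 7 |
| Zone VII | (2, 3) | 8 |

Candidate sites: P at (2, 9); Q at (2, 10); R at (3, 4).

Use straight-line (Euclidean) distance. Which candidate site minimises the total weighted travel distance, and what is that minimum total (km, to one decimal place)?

Total weighted distance at each candidate:
  P (2, 9): total = 1377.3
  Q (2, 10): total = 1519.7
  R (3, 4): total = 778.9
Minimum is at R with total 778.9 km.

R, total 778.9 km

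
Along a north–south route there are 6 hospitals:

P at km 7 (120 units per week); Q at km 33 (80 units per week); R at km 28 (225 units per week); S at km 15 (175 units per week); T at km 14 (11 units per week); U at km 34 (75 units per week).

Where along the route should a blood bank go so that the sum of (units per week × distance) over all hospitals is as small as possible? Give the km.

For a sum of weighted absolute distances on a line, the optimum is the weighted median (not the mean). Total weight W = 686; half-weight = 343.
Sort by position and accumulate weight:
  km 7 (P, w=120) → cum 120
  km 14 (T, w=11) → cum 131
  km 15 (S, w=175) → cum 306
  km 28 (R, w=225) → cum 531  ≥ 343 → median here
  km 33 (Q, w=80) → cum 611
  km 34 (U, w=75) → cum 686
Optimal location: km 28.

x = 28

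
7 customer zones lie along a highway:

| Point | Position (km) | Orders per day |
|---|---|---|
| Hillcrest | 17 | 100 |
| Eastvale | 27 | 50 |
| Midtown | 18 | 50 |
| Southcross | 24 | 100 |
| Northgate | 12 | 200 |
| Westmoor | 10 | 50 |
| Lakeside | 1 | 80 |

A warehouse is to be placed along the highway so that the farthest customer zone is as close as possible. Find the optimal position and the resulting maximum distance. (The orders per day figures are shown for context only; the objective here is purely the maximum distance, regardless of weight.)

The 1-center on a line is the midpoint of the two extreme points: leftmost at 1, rightmost at 27.
Optimal location = (1 + 27)/2 = 14; maximum distance = (27 − 1)/2 = 13.

location 14, max distance 13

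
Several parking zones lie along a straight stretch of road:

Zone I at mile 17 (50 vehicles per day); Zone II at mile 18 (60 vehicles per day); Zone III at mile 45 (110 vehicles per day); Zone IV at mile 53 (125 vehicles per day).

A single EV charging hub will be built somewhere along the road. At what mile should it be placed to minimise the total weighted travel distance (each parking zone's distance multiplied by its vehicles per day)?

x = 45

For a sum of weighted absolute distances on a line, the optimum is the weighted median (not the mean). Total weight W = 345; half-weight = 172.5.
Sort by position and accumulate weight:
  mile 17 (Zone I, w=50) → cum 50
  mile 18 (Zone II, w=60) → cum 110
  mile 45 (Zone III, w=110) → cum 220  ≥ 172.5 → median here
  mile 53 (Zone IV, w=125) → cum 345
Optimal location: mile 45.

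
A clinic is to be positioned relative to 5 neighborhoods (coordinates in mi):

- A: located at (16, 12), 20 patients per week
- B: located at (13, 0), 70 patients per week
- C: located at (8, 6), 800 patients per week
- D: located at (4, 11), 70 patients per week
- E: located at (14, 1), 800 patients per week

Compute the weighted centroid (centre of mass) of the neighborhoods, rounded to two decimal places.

The minimiser of Σwᵢ‖p−pᵢ‖² is the weighted centroid p* = (Σwᵢpᵢ)/(Σwᵢ).
Σwᵢ = 1760.
Σwᵢxᵢ = 20·16 + 70·13 + 800·8 + 70·4 + 800·14 = 19110.
Σwᵢyᵢ = 20·12 + 70·0 + 800·6 + 70·11 + 800·1 = 6610.
x* = 19110/1760 = 10.86, y* = 6610/1760 = 3.76.

(10.86, 3.76)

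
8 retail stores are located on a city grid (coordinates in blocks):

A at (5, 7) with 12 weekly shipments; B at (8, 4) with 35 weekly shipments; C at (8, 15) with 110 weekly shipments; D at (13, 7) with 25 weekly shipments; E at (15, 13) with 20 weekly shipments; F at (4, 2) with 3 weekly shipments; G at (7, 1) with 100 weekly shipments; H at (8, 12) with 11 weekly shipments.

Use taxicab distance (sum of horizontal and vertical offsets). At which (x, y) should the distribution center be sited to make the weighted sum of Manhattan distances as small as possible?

Manhattan distance separates: Σwᵢ(|x−xᵢ|+|y−yᵢ|) = Σwᵢ|x−xᵢ| + Σwᵢ|y−yᵢ|, so x and y are optimised independently as 1-D weighted medians.
Total weight W = 316; half = 158.
x-coordinate, sorted with cumulative weight:
  x=4 (F, w=3) cum 3
  x=5 (A, w=12) cum 15
  x=7 (G, w=100) cum 115
  x=8 (B, w=35) cum 150
  x=8 (C, w=110) cum 260  ← median
  x=8 (H, w=11) cum 271
  x=13 (D, w=25) cum 296
  x=15 (E, w=20) cum 316
⇒ x* = 8
y-coordinate, sorted with cumulative weight:
  y=1 (G, w=100) cum 100
  y=2 (F, w=3) cum 103
  y=4 (B, w=35) cum 138
  y=7 (A, w=12) cum 150
  y=7 (D, w=25) cum 175  ← median
  y=12 (H, w=11) cum 186
  y=13 (E, w=20) cum 206
  y=15 (C, w=110) cum 316
⇒ y* = 7

(8, 7)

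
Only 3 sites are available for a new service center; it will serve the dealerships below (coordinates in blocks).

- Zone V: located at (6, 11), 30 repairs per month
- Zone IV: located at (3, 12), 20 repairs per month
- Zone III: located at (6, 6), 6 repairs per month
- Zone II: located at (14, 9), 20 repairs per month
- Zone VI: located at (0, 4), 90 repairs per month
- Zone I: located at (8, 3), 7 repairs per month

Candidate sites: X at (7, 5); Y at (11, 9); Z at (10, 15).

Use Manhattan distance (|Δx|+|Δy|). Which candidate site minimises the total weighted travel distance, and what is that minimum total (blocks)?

X, total 1403 blocks

Total weighted distance at each candidate:
  X (7, 5): total = 1403
  Y (11, 9): total = 2041
  Z (10, 15): total = 2706
Minimum is at X with total 1403 blocks.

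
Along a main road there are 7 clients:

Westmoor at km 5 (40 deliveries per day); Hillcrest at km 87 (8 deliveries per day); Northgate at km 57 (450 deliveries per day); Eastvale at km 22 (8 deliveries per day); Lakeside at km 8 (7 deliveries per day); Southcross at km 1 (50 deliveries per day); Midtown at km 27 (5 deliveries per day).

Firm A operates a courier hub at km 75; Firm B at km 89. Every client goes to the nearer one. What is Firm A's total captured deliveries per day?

The indifferent point is the midpoint (75+89)/2 = 82; clients left of it (closer to Firm A at 75) go to Firm A, those right go to Firm B.
  Southcross at 1 (w=50) → Firm A
  Westmoor at 5 (w=40) → Firm A
  Lakeside at 8 (w=7) → Firm A
  Eastvale at 22 (w=8) → Firm A
  Midtown at 27 (w=5) → Firm A
  Northgate at 57 (w=450) → Firm A
  Hillcrest at 87 (w=8) → Firm B
Firm A captures 560; Firm B captures 8.

560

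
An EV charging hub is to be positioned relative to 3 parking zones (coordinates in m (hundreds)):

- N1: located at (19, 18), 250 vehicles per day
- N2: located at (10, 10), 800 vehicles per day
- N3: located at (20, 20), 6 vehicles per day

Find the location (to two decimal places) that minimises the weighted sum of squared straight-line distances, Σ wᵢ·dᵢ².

The minimiser of Σwᵢ‖p−pᵢ‖² is the weighted centroid p* = (Σwᵢpᵢ)/(Σwᵢ).
Σwᵢ = 1056.
Σwᵢxᵢ = 250·19 + 800·10 + 6·20 = 12870.
Σwᵢyᵢ = 250·18 + 800·10 + 6·20 = 12620.
x* = 12870/1056 = 12.19, y* = 12620/1056 = 11.95.

(12.19, 11.95)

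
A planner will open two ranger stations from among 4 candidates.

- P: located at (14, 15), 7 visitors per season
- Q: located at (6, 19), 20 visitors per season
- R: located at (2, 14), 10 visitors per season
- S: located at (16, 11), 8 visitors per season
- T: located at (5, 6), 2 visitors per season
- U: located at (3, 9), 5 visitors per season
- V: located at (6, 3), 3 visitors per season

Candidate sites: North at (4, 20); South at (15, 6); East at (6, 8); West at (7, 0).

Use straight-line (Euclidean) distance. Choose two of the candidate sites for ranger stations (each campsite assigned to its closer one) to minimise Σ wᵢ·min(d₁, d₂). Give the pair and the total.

Evaluate every pair (each demand assigned to the nearer of the two):
  {North, East}: total = 301.2
  {North, South}: total = 315.8
  {North, West}: total = 371.3
  {South, East}: total = 431.6
  {East, West}: total = 479.8
  {South, West}: total = 640.4
Best pair: {North, East} with total 301.2.

{North, East}, total 301.2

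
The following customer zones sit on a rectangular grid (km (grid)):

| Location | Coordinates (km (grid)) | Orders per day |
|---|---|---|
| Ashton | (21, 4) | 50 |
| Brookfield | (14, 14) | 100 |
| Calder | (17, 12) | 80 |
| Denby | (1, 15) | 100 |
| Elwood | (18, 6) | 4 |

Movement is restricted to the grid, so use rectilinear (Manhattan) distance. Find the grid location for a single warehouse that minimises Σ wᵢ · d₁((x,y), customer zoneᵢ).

(14, 14)

Manhattan distance separates: Σwᵢ(|x−xᵢ|+|y−yᵢ|) = Σwᵢ|x−xᵢ| + Σwᵢ|y−yᵢ|, so x and y are optimised independently as 1-D weighted medians.
Total weight W = 334; half = 167.
x-coordinate, sorted with cumulative weight:
  x=1 (Denby, w=100) cum 100
  x=14 (Brookfield, w=100) cum 200  ← median
  x=17 (Calder, w=80) cum 280
  x=18 (Elwood, w=4) cum 284
  x=21 (Ashton, w=50) cum 334
⇒ x* = 14
y-coordinate, sorted with cumulative weight:
  y=4 (Ashton, w=50) cum 50
  y=6 (Elwood, w=4) cum 54
  y=12 (Calder, w=80) cum 134
  y=14 (Brookfield, w=100) cum 234  ← median
  y=15 (Denby, w=100) cum 334
⇒ y* = 14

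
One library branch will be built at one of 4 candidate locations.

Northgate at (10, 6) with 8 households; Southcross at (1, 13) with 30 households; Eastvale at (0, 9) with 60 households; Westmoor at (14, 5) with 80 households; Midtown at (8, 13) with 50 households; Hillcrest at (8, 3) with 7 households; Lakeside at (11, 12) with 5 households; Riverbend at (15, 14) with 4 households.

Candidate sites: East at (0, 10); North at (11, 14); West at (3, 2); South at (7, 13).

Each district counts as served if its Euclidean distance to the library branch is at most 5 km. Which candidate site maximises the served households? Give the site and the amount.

Coverage radius r = 5 km; a point is covered iff (Δx)²+(Δy)² ≤ 5² = 25.
  East (0, 10): covers {Southcross, Eastvale} → 90
  North (11, 14): covers {Midtown, Lakeside, Riverbend} → 59
  West (3, 2): covers {none} → 0
  South (7, 13): covers {Midtown, Lakeside} → 55
Maximum coverage at East: 90 households.

East, covering 90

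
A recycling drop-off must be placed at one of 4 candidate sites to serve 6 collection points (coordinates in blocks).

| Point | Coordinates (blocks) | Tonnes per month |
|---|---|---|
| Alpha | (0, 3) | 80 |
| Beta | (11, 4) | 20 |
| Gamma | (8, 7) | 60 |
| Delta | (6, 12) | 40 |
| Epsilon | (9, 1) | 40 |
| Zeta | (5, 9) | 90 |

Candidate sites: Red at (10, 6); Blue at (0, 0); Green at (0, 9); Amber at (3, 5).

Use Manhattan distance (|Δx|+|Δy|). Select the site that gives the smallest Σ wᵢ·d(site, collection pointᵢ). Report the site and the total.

Amber, total 2340 blocks

Total weighted distance at each candidate:
  Red (10, 6): total = 2640
  Blue (0, 0): total = 3820
  Green (0, 9): total = 2890
  Amber (3, 5): total = 2340
Minimum is at Amber with total 2340 blocks.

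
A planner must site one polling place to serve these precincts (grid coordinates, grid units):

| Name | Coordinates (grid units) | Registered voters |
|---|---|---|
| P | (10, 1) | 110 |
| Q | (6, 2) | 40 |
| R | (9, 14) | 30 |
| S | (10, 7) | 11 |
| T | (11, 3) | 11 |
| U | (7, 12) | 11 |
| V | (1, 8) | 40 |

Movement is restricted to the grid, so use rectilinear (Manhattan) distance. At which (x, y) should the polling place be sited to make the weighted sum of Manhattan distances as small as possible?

Manhattan distance separates: Σwᵢ(|x−xᵢ|+|y−yᵢ|) = Σwᵢ|x−xᵢ| + Σwᵢ|y−yᵢ|, so x and y are optimised independently as 1-D weighted medians.
Total weight W = 253; half = 126.5.
x-coordinate, sorted with cumulative weight:
  x=1 (V, w=40) cum 40
  x=6 (Q, w=40) cum 80
  x=7 (U, w=11) cum 91
  x=9 (R, w=30) cum 121
  x=10 (P, w=110) cum 231  ← median
  x=10 (S, w=11) cum 242
  x=11 (T, w=11) cum 253
⇒ x* = 10
y-coordinate, sorted with cumulative weight:
  y=1 (P, w=110) cum 110
  y=2 (Q, w=40) cum 150  ← median
  y=3 (T, w=11) cum 161
  y=7 (S, w=11) cum 172
  y=8 (V, w=40) cum 212
  y=12 (U, w=11) cum 223
  y=14 (R, w=30) cum 253
⇒ y* = 2

(10, 2)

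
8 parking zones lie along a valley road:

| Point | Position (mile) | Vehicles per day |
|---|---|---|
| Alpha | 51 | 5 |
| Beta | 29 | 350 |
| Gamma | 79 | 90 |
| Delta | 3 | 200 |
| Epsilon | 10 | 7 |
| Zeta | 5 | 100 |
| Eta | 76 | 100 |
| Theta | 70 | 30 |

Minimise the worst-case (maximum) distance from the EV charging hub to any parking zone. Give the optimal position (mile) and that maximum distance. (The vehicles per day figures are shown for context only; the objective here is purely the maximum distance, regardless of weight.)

location 41, max distance 38

The 1-center on a line is the midpoint of the two extreme points: leftmost at 3, rightmost at 79.
Optimal location = (3 + 79)/2 = 41; maximum distance = (79 − 3)/2 = 38.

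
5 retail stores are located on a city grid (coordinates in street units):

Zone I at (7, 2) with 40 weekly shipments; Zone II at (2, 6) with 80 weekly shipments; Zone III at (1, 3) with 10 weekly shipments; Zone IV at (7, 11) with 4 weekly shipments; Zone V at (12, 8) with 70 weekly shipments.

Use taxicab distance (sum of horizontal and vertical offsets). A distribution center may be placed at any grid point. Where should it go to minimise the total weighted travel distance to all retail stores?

(7, 6)

Manhattan distance separates: Σwᵢ(|x−xᵢ|+|y−yᵢ|) = Σwᵢ|x−xᵢ| + Σwᵢ|y−yᵢ|, so x and y are optimised independently as 1-D weighted medians.
Total weight W = 204; half = 102.
x-coordinate, sorted with cumulative weight:
  x=1 (Zone III, w=10) cum 10
  x=2 (Zone II, w=80) cum 90
  x=7 (Zone I, w=40) cum 130  ← median
  x=7 (Zone IV, w=4) cum 134
  x=12 (Zone V, w=70) cum 204
⇒ x* = 7
y-coordinate, sorted with cumulative weight:
  y=2 (Zone I, w=40) cum 40
  y=3 (Zone III, w=10) cum 50
  y=6 (Zone II, w=80) cum 130  ← median
  y=8 (Zone V, w=70) cum 200
  y=11 (Zone IV, w=4) cum 204
⇒ y* = 6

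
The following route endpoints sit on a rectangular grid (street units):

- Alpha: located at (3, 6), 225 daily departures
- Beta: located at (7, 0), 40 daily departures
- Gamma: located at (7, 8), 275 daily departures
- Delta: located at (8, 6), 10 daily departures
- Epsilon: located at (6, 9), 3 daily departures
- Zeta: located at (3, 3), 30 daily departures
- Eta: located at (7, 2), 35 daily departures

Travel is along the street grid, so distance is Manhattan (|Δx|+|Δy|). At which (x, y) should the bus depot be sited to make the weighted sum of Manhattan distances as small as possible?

(7, 6)

Manhattan distance separates: Σwᵢ(|x−xᵢ|+|y−yᵢ|) = Σwᵢ|x−xᵢ| + Σwᵢ|y−yᵢ|, so x and y are optimised independently as 1-D weighted medians.
Total weight W = 618; half = 309.
x-coordinate, sorted with cumulative weight:
  x=3 (Alpha, w=225) cum 225
  x=3 (Zeta, w=30) cum 255
  x=6 (Epsilon, w=3) cum 258
  x=7 (Beta, w=40) cum 298
  x=7 (Gamma, w=275) cum 573  ← median
  x=7 (Eta, w=35) cum 608
  x=8 (Delta, w=10) cum 618
⇒ x* = 7
y-coordinate, sorted with cumulative weight:
  y=0 (Beta, w=40) cum 40
  y=2 (Eta, w=35) cum 75
  y=3 (Zeta, w=30) cum 105
  y=6 (Alpha, w=225) cum 330  ← median
  y=6 (Delta, w=10) cum 340
  y=8 (Gamma, w=275) cum 615
  y=9 (Epsilon, w=3) cum 618
⇒ y* = 6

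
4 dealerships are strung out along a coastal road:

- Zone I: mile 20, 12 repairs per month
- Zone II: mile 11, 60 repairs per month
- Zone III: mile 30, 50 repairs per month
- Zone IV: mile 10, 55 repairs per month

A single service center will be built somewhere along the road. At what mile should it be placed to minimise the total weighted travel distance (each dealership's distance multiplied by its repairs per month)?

For a sum of weighted absolute distances on a line, the optimum is the weighted median (not the mean). Total weight W = 177; half-weight = 88.5.
Sort by position and accumulate weight:
  mile 10 (Zone IV, w=55) → cum 55
  mile 11 (Zone II, w=60) → cum 115  ≥ 88.5 → median here
  mile 20 (Zone I, w=12) → cum 127
  mile 30 (Zone III, w=50) → cum 177
Optimal location: mile 11.

x = 11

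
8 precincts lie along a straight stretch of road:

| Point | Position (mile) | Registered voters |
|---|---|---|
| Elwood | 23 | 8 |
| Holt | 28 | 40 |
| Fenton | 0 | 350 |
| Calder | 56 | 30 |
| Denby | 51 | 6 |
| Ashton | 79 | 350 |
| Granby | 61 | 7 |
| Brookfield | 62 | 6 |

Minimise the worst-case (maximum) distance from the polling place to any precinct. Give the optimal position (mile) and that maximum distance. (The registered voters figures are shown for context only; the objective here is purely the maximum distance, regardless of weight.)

location 39.5, max distance 39.5

The 1-center on a line is the midpoint of the two extreme points: leftmost at 0, rightmost at 79.
Optimal location = (0 + 79)/2 = 39.5; maximum distance = (79 − 0)/2 = 39.5.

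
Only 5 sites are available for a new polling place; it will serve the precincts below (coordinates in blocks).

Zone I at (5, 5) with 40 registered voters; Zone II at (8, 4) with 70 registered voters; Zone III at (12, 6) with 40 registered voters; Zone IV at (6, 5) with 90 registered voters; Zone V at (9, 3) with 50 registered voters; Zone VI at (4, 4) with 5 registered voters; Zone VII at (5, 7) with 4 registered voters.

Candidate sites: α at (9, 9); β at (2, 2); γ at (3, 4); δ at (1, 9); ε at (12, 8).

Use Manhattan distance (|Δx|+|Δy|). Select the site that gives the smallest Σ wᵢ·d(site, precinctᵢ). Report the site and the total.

Total weighted distance at each candidate:
  α (9, 9): total = 1984
  β (2, 2): total = 2442
  γ (3, 4): total = 1645
  δ (1, 9): total = 3294
  ε (12, 8): total = 2342
Minimum is at γ with total 1645 blocks.

γ, total 1645 blocks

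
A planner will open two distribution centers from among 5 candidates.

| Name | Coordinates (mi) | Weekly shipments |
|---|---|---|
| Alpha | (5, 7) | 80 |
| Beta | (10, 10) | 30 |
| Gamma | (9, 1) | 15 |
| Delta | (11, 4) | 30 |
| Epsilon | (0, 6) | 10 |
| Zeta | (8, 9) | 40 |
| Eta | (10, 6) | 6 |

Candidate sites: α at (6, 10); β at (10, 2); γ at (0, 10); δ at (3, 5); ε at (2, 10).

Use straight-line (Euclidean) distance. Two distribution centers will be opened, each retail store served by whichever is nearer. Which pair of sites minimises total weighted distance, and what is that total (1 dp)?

{α, β}, total 646.8

Evaluate every pair (each demand assigned to the nearer of the two):
  {α, β}: total = 646.8
  {α, δ}: total = 843.8
  {β, δ}: total = 866.3
  {α, γ}: total = 913.0
  {α, ε}: total = 917.7
  {β, ε}: total = 979.7
  {δ, ε}: total = 1133.7
  {β, γ}: total = 1150.0
  {γ, δ}: total = 1164.6
  {γ, ε}: total = 1411.9
Best pair: {α, β} with total 646.8.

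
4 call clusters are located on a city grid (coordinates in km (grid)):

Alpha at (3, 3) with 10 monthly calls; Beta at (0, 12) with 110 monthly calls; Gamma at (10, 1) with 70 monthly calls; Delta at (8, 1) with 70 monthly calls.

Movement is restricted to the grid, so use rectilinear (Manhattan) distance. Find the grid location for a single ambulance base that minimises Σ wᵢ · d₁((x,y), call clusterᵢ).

Manhattan distance separates: Σwᵢ(|x−xᵢ|+|y−yᵢ|) = Σwᵢ|x−xᵢ| + Σwᵢ|y−yᵢ|, so x and y are optimised independently as 1-D weighted medians.
Total weight W = 260; half = 130.
x-coordinate, sorted with cumulative weight:
  x=0 (Beta, w=110) cum 110
  x=3 (Alpha, w=10) cum 120
  x=8 (Delta, w=70) cum 190  ← median
  x=10 (Gamma, w=70) cum 260
⇒ x* = 8
y-coordinate, sorted with cumulative weight:
  y=1 (Gamma, w=70) cum 70
  y=1 (Delta, w=70) cum 140  ← median
  y=3 (Alpha, w=10) cum 150
  y=12 (Beta, w=110) cum 260
⇒ y* = 1

(8, 1)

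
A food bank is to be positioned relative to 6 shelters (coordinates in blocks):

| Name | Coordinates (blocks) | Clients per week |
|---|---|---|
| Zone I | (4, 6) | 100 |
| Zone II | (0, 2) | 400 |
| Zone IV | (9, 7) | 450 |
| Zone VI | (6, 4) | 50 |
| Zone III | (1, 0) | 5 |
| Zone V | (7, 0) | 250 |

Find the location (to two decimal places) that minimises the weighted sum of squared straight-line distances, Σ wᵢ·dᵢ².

(5.18, 3.78)

The minimiser of Σwᵢ‖p−pᵢ‖² is the weighted centroid p* = (Σwᵢpᵢ)/(Σwᵢ).
Σwᵢ = 1255.
Σwᵢxᵢ = 100·4 + 400·0 + 450·9 + 50·6 + 5·1 + 250·7 = 6505.
Σwᵢyᵢ = 100·6 + 400·2 + 450·7 + 50·4 + 5·0 + 250·0 = 4750.
x* = 6505/1255 = 5.18, y* = 4750/1255 = 3.78.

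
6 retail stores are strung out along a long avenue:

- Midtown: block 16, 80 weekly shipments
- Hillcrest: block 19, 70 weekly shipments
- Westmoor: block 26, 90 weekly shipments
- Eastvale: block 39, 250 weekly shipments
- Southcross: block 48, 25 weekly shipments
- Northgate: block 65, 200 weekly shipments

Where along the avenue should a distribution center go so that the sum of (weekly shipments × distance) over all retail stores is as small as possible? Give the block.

x = 39

For a sum of weighted absolute distances on a line, the optimum is the weighted median (not the mean). Total weight W = 715; half-weight = 357.5.
Sort by position and accumulate weight:
  block 16 (Midtown, w=80) → cum 80
  block 19 (Hillcrest, w=70) → cum 150
  block 26 (Westmoor, w=90) → cum 240
  block 39 (Eastvale, w=250) → cum 490  ≥ 357.5 → median here
  block 48 (Southcross, w=25) → cum 515
  block 65 (Northgate, w=200) → cum 715
Optimal location: block 39.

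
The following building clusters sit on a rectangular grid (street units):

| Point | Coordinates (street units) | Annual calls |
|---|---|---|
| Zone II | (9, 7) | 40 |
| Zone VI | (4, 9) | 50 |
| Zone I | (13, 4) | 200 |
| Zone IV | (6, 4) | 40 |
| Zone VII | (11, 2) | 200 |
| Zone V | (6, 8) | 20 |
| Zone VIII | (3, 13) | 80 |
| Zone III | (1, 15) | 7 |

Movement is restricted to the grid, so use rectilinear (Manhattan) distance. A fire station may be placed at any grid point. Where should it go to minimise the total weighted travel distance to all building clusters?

Manhattan distance separates: Σwᵢ(|x−xᵢ|+|y−yᵢ|) = Σwᵢ|x−xᵢ| + Σwᵢ|y−yᵢ|, so x and y are optimised independently as 1-D weighted medians.
Total weight W = 637; half = 318.5.
x-coordinate, sorted with cumulative weight:
  x=1 (Zone III, w=7) cum 7
  x=3 (Zone VIII, w=80) cum 87
  x=4 (Zone VI, w=50) cum 137
  x=6 (Zone IV, w=40) cum 177
  x=6 (Zone V, w=20) cum 197
  x=9 (Zone II, w=40) cum 237
  x=11 (Zone VII, w=200) cum 437  ← median
  x=13 (Zone I, w=200) cum 637
⇒ x* = 11
y-coordinate, sorted with cumulative weight:
  y=2 (Zone VII, w=200) cum 200
  y=4 (Zone I, w=200) cum 400  ← median
  y=4 (Zone IV, w=40) cum 440
  y=7 (Zone II, w=40) cum 480
  y=8 (Zone V, w=20) cum 500
  y=9 (Zone VI, w=50) cum 550
  y=13 (Zone VIII, w=80) cum 630
  y=15 (Zone III, w=7) cum 637
⇒ y* = 4

(11, 4)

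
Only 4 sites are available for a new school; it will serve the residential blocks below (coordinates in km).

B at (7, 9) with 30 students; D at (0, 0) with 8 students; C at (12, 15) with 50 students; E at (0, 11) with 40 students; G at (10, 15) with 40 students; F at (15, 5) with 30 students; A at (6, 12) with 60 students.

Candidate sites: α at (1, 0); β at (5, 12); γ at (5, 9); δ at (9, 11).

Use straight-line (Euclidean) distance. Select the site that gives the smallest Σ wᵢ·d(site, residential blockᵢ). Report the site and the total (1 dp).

Total weighted distance at each candidate:
  α (1, 0): total = 3630.1
  β (5, 12): total = 1456.4
  γ (5, 9): total = 1644.0
  δ (9, 11): total = 1417.8
Minimum is at δ with total 1417.8 km.

δ, total 1417.8 km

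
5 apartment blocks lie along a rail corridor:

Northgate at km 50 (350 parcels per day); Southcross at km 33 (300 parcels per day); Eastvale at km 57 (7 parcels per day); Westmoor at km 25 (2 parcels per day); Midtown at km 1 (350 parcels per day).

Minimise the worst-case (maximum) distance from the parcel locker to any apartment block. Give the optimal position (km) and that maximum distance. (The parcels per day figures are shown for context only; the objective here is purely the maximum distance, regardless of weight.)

location 29, max distance 28

The 1-center on a line is the midpoint of the two extreme points: leftmost at 1, rightmost at 57.
Optimal location = (1 + 57)/2 = 29; maximum distance = (57 − 1)/2 = 28.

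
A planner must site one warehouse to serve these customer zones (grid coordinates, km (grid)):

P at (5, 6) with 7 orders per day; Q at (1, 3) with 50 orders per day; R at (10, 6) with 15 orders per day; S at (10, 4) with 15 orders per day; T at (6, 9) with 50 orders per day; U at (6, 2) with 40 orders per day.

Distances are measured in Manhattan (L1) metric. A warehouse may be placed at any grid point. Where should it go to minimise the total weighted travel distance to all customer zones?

(6, 3)

Manhattan distance separates: Σwᵢ(|x−xᵢ|+|y−yᵢ|) = Σwᵢ|x−xᵢ| + Σwᵢ|y−yᵢ|, so x and y are optimised independently as 1-D weighted medians.
Total weight W = 177; half = 88.5.
x-coordinate, sorted with cumulative weight:
  x=1 (Q, w=50) cum 50
  x=5 (P, w=7) cum 57
  x=6 (T, w=50) cum 107  ← median
  x=6 (U, w=40) cum 147
  x=10 (R, w=15) cum 162
  x=10 (S, w=15) cum 177
⇒ x* = 6
y-coordinate, sorted with cumulative weight:
  y=2 (U, w=40) cum 40
  y=3 (Q, w=50) cum 90  ← median
  y=4 (S, w=15) cum 105
  y=6 (P, w=7) cum 112
  y=6 (R, w=15) cum 127
  y=9 (T, w=50) cum 177
⇒ y* = 3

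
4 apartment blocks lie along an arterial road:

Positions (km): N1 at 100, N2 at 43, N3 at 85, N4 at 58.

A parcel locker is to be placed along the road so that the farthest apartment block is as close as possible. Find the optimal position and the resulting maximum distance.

location 71.5, max distance 28.5

The 1-center on a line is the midpoint of the two extreme points: leftmost at 43, rightmost at 100.
Optimal location = (43 + 100)/2 = 71.5; maximum distance = (100 − 43)/2 = 28.5.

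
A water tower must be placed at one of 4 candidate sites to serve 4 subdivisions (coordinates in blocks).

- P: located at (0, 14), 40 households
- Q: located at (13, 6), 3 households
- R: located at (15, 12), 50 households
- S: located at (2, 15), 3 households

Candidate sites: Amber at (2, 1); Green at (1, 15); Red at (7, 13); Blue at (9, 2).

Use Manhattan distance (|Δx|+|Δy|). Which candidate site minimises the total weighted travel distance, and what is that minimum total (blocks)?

Total weighted distance at each candidate:
  Amber (2, 1): total = 1890
  Green (1, 15): total = 996
  Red (7, 13): total = 830
  Blue (9, 2): total = 1724
Minimum is at Red with total 830 blocks.

Red, total 830 blocks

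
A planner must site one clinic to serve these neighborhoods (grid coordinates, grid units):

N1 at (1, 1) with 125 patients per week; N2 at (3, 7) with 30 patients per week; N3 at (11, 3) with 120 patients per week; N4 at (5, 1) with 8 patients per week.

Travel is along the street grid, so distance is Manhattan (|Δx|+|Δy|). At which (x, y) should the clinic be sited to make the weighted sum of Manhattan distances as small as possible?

(3, 3)

Manhattan distance separates: Σwᵢ(|x−xᵢ|+|y−yᵢ|) = Σwᵢ|x−xᵢ| + Σwᵢ|y−yᵢ|, so x and y are optimised independently as 1-D weighted medians.
Total weight W = 283; half = 141.5.
x-coordinate, sorted with cumulative weight:
  x=1 (N1, w=125) cum 125
  x=3 (N2, w=30) cum 155  ← median
  x=5 (N4, w=8) cum 163
  x=11 (N3, w=120) cum 283
⇒ x* = 3
y-coordinate, sorted with cumulative weight:
  y=1 (N1, w=125) cum 125
  y=1 (N4, w=8) cum 133
  y=3 (N3, w=120) cum 253  ← median
  y=7 (N2, w=30) cum 283
⇒ y* = 3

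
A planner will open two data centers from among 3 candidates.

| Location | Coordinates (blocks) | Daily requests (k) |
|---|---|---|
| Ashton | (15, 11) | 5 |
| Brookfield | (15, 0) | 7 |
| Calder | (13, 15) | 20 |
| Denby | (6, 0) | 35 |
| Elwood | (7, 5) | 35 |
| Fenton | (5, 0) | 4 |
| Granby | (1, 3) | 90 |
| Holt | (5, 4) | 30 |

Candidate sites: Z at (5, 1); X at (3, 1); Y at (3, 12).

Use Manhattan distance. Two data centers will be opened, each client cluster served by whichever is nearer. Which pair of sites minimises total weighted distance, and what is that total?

Evaluate every pair (each demand assigned to the nearer of the two):
  {Z, Y}: total = 1316
  {Z, X}: total = 1351
  {X, Y}: total = 1358
Best pair: {Z, Y} with total 1316.

{Z, Y}, total 1316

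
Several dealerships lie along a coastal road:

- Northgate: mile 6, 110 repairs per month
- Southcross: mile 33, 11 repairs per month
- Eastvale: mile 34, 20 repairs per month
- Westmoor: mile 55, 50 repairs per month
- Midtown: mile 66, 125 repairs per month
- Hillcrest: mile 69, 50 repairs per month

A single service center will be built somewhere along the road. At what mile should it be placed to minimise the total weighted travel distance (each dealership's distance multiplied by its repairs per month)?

For a sum of weighted absolute distances on a line, the optimum is the weighted median (not the mean). Total weight W = 366; half-weight = 183.
Sort by position and accumulate weight:
  mile 6 (Northgate, w=110) → cum 110
  mile 33 (Southcross, w=11) → cum 121
  mile 34 (Eastvale, w=20) → cum 141
  mile 55 (Westmoor, w=50) → cum 191  ≥ 183 → median here
  mile 66 (Midtown, w=125) → cum 316
  mile 69 (Hillcrest, w=50) → cum 366
Optimal location: mile 55.

x = 55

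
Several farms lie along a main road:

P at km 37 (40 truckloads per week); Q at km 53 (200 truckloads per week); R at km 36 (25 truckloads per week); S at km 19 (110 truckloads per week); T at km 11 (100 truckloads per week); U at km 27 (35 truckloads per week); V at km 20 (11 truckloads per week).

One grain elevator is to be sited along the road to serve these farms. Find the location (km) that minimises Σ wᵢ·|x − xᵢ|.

x = 36

For a sum of weighted absolute distances on a line, the optimum is the weighted median (not the mean). Total weight W = 521; half-weight = 260.5.
Sort by position and accumulate weight:
  km 11 (T, w=100) → cum 100
  km 19 (S, w=110) → cum 210
  km 20 (V, w=11) → cum 221
  km 27 (U, w=35) → cum 256
  km 36 (R, w=25) → cum 281  ≥ 260.5 → median here
  km 37 (P, w=40) → cum 321
  km 53 (Q, w=200) → cum 521
Optimal location: km 36.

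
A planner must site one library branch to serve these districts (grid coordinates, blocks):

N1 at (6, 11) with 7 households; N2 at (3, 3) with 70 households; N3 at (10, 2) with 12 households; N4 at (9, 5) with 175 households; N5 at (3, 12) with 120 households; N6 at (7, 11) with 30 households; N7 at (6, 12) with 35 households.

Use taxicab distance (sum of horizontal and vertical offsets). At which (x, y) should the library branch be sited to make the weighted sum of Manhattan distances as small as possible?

(6, 5)

Manhattan distance separates: Σwᵢ(|x−xᵢ|+|y−yᵢ|) = Σwᵢ|x−xᵢ| + Σwᵢ|y−yᵢ|, so x and y are optimised independently as 1-D weighted medians.
Total weight W = 449; half = 224.5.
x-coordinate, sorted with cumulative weight:
  x=3 (N2, w=70) cum 70
  x=3 (N5, w=120) cum 190
  x=6 (N1, w=7) cum 197
  x=6 (N7, w=35) cum 232  ← median
  x=7 (N6, w=30) cum 262
  x=9 (N4, w=175) cum 437
  x=10 (N3, w=12) cum 449
⇒ x* = 6
y-coordinate, sorted with cumulative weight:
  y=2 (N3, w=12) cum 12
  y=3 (N2, w=70) cum 82
  y=5 (N4, w=175) cum 257  ← median
  y=11 (N1, w=7) cum 264
  y=11 (N6, w=30) cum 294
  y=12 (N5, w=120) cum 414
  y=12 (N7, w=35) cum 449
⇒ y* = 5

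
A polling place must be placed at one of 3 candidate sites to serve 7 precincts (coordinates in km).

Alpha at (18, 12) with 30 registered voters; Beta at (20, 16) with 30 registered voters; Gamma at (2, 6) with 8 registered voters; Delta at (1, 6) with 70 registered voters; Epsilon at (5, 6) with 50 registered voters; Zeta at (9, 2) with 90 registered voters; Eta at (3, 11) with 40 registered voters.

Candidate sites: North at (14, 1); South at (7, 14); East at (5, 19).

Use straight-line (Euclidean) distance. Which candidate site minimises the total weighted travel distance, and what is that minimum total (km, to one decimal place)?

South, total 3212.7 km

Total weighted distance at each candidate:
  North (14, 1): total = 3483.1
  South (7, 14): total = 3212.7
  East (5, 19): total = 4512.3
Minimum is at South with total 3212.7 km.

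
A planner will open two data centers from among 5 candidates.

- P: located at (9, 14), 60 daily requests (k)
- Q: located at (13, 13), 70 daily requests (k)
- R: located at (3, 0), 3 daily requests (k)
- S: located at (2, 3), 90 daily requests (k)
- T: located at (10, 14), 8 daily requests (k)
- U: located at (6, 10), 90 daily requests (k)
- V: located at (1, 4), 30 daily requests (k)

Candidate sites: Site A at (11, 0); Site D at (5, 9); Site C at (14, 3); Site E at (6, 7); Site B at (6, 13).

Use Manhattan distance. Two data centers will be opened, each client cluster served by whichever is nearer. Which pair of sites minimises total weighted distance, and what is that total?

Evaluate every pair (each demand assigned to the nearer of the two):
  {Site E, Site B}: total = 2030
  {Site D, Site B}: total = 2063
  {Site A, Site B}: total = 2564
  {Site C, Site B}: total = 2582
  {Site D, Site E}: total = 2630
  {Site D, Site C}: total = 2683
  {Site C, Site E}: total = 2718
  {Site A, Site D}: total = 2744
  {Site A, Site E}: total = 2852
  {Site A, Site C}: total = 4724
Best pair: {Site E, Site B} with total 2030.

{Site E, Site B}, total 2030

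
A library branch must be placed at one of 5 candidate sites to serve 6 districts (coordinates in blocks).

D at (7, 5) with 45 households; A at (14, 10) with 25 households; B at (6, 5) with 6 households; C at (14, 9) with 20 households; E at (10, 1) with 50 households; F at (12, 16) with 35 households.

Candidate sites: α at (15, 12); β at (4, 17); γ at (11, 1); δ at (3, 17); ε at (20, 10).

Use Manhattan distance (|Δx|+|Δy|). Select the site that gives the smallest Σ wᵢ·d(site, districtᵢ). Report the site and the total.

γ, total 1544 blocks

Total weighted distance at each candidate:
  α (15, 12): total = 1971
  β (4, 17): total = 2959
  γ (11, 1): total = 1544
  δ (3, 17): total = 3140
  ε (20, 10): total = 2654
Minimum is at γ with total 1544 blocks.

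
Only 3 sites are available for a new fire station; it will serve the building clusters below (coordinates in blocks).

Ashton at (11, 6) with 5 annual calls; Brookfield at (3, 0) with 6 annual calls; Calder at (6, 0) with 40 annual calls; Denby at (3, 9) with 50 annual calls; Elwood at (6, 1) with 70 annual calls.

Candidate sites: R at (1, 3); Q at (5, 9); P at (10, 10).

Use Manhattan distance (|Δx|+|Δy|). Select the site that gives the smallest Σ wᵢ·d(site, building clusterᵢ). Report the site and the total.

Total weighted distance at each candidate:
  R (1, 3): total = 1305
  Q (5, 9): total = 1241
  P (10, 10): total = 1997
Minimum is at Q with total 1241 blocks.

Q, total 1241 blocks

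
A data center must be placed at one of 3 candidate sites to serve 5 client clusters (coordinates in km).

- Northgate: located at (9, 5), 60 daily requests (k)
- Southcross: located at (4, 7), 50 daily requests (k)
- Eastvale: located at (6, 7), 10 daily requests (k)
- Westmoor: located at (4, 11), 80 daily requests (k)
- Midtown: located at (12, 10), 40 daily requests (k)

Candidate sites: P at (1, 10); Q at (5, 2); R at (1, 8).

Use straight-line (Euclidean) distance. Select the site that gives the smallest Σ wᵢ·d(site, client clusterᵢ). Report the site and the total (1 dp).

R, total 1508.4 km

Total weighted distance at each candidate:
  P (1, 10): total = 1529.5
  Q (5, 2): total = 1755.6
  R (1, 8): total = 1508.4
Minimum is at R with total 1508.4 km.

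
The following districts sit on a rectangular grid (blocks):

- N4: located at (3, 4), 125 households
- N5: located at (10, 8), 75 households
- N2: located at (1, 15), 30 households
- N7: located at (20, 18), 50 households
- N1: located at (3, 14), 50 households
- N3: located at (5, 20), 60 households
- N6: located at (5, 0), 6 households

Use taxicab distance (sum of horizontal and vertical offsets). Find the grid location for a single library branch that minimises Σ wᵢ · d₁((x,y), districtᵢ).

(3, 8)

Manhattan distance separates: Σwᵢ(|x−xᵢ|+|y−yᵢ|) = Σwᵢ|x−xᵢ| + Σwᵢ|y−yᵢ|, so x and y are optimised independently as 1-D weighted medians.
Total weight W = 396; half = 198.
x-coordinate, sorted with cumulative weight:
  x=1 (N2, w=30) cum 30
  x=3 (N4, w=125) cum 155
  x=3 (N1, w=50) cum 205  ← median
  x=5 (N3, w=60) cum 265
  x=5 (N6, w=6) cum 271
  x=10 (N5, w=75) cum 346
  x=20 (N7, w=50) cum 396
⇒ x* = 3
y-coordinate, sorted with cumulative weight:
  y=0 (N6, w=6) cum 6
  y=4 (N4, w=125) cum 131
  y=8 (N5, w=75) cum 206  ← median
  y=14 (N1, w=50) cum 256
  y=15 (N2, w=30) cum 286
  y=18 (N7, w=50) cum 336
  y=20 (N3, w=60) cum 396
⇒ y* = 8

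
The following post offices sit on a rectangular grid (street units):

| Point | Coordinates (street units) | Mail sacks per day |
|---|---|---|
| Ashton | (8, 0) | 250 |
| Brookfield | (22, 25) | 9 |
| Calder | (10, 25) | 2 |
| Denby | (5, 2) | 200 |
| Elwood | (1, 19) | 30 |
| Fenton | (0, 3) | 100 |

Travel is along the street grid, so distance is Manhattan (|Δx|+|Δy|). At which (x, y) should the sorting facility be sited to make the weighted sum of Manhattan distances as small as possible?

Manhattan distance separates: Σwᵢ(|x−xᵢ|+|y−yᵢ|) = Σwᵢ|x−xᵢ| + Σwᵢ|y−yᵢ|, so x and y are optimised independently as 1-D weighted medians.
Total weight W = 591; half = 295.5.
x-coordinate, sorted with cumulative weight:
  x=0 (Fenton, w=100) cum 100
  x=1 (Elwood, w=30) cum 130
  x=5 (Denby, w=200) cum 330  ← median
  x=8 (Ashton, w=250) cum 580
  x=10 (Calder, w=2) cum 582
  x=22 (Brookfield, w=9) cum 591
⇒ x* = 5
y-coordinate, sorted with cumulative weight:
  y=0 (Ashton, w=250) cum 250
  y=2 (Denby, w=200) cum 450  ← median
  y=3 (Fenton, w=100) cum 550
  y=19 (Elwood, w=30) cum 580
  y=25 (Brookfield, w=9) cum 589
  y=25 (Calder, w=2) cum 591
⇒ y* = 2

(5, 2)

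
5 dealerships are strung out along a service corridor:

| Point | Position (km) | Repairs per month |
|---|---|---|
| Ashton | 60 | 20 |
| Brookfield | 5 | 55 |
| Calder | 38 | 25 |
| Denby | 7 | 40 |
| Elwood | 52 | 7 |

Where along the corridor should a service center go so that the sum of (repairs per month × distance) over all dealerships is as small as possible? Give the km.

x = 7

For a sum of weighted absolute distances on a line, the optimum is the weighted median (not the mean). Total weight W = 147; half-weight = 73.5.
Sort by position and accumulate weight:
  km 5 (Brookfield, w=55) → cum 55
  km 7 (Denby, w=40) → cum 95  ≥ 73.5 → median here
  km 38 (Calder, w=25) → cum 120
  km 52 (Elwood, w=7) → cum 127
  km 60 (Ashton, w=20) → cum 147
Optimal location: km 7.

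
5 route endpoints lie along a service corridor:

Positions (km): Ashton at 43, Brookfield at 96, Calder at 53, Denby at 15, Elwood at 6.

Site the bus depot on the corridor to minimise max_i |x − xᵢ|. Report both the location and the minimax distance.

The 1-center on a line is the midpoint of the two extreme points: leftmost at 6, rightmost at 96.
Optimal location = (6 + 96)/2 = 51; maximum distance = (96 − 6)/2 = 45.

location 51, max distance 45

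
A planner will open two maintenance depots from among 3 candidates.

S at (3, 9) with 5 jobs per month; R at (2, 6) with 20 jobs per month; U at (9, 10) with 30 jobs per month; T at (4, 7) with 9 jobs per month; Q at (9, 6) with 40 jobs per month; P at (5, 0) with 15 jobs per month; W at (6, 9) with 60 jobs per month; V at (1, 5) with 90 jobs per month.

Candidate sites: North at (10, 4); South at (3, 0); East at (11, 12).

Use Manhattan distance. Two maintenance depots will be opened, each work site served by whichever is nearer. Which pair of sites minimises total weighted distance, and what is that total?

{North, South}, total 1787

Evaluate every pair (each demand assigned to the nearer of the two):
  {North, South}: total = 1787
  {South, East}: total = 1837
  {North, East}: total = 2091
Best pair: {North, South} with total 1787.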